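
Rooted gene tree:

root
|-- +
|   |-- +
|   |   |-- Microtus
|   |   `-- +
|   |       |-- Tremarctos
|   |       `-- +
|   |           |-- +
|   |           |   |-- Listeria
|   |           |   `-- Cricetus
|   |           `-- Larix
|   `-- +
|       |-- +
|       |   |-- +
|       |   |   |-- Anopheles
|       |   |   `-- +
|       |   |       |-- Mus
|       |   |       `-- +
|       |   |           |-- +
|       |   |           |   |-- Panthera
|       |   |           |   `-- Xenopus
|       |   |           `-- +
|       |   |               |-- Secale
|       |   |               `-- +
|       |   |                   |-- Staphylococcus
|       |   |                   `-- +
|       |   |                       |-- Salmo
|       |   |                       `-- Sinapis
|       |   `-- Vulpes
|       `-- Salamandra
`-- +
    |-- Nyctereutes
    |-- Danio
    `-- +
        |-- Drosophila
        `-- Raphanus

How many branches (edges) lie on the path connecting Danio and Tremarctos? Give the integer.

The MRCA of Danio and Tremarctos is the root of the tree.
From Danio up to that node: 2 branches. From Tremarctos up to the same node: 4 branches. Total: 2 + 4 = 6.

6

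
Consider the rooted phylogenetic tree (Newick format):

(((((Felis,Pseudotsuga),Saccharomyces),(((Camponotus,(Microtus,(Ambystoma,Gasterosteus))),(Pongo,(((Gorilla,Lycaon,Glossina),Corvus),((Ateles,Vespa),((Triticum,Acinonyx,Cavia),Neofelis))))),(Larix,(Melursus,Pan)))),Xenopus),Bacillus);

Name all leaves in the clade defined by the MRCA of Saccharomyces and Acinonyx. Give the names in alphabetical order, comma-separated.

Acinonyx, Ambystoma, Ateles, Camponotus, Cavia, Corvus, Felis, Gasterosteus, Glossina, Gorilla, Larix, Lycaon, Melursus, Microtus, Neofelis, Pan, Pongo, Pseudotsuga, Saccharomyces, Triticum, Vespa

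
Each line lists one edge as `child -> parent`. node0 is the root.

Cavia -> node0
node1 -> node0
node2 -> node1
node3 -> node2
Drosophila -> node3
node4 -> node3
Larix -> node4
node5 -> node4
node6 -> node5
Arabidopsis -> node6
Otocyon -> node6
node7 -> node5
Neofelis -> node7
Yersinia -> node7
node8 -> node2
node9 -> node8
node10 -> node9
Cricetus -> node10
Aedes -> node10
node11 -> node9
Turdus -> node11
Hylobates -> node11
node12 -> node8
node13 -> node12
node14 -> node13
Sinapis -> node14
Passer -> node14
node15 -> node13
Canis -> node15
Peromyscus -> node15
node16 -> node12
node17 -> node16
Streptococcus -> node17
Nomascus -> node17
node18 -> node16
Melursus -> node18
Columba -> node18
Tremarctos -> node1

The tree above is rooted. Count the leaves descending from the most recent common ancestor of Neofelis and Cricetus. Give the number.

18

The MRCA of Neofelis and Cricetus is the node subtending ((Drosophila,(Larix,((Arabidopsis,Otocyon),(Neofelis,Yersinia)))),(((Cricetus,Aedes),(Turdus,Hylobates)),(((Sinapis,Passer),(Canis,Peromyscus)),((Streptococcus,Nomascus),(Melursus,Columba))))).
That clade contains 18 terminal taxa: Aedes, Arabidopsis, Canis, Columba, Cricetus, Drosophila, Hylobates, Larix, Melursus, Neofelis, Nomascus, Otocyon, Passer, Peromyscus, Sinapis, Streptococcus, Turdus, Yersinia.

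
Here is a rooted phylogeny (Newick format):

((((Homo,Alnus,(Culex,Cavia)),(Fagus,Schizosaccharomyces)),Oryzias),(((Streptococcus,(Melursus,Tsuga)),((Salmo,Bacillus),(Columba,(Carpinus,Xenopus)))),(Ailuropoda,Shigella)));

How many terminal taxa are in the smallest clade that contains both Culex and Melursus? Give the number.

17

The MRCA of Culex and Melursus is the root, so the clade is the entire tree.
That clade contains 17 terminal taxa: Ailuropoda, Alnus, Bacillus, Carpinus, Cavia, Columba, Culex, Fagus, Homo, Melursus, Oryzias, Salmo, Schizosaccharomyces, Shigella, Streptococcus, Tsuga, Xenopus.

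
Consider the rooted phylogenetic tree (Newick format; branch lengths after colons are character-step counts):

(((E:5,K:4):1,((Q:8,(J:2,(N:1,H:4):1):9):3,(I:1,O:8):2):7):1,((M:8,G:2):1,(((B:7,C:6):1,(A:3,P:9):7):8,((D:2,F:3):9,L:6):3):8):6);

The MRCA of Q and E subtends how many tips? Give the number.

The MRCA of Q and E is the node subtending ((E,K),((Q,(J,(N,H))),(I,O))).
That clade contains 8 terminal taxa: E, H, I, J, K, N, O, Q.

8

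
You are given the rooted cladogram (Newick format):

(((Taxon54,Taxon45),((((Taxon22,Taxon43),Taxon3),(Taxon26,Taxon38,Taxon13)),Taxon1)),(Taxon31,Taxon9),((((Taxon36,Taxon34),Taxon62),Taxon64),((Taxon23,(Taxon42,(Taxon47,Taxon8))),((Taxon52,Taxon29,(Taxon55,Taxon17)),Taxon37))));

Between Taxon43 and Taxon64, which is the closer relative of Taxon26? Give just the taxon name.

Taxon43

The MRCA of Taxon26 and Taxon43 subtends (((Taxon22,Taxon43),Taxon3),(Taxon26,Taxon38,Taxon13)) (6 taxa).
The MRCA of Taxon26 and Taxon64 is the root, subtending the entire tree (24 taxa).
The first is nested inside the second, so Taxon26 shares a more recent common ancestor with Taxon43.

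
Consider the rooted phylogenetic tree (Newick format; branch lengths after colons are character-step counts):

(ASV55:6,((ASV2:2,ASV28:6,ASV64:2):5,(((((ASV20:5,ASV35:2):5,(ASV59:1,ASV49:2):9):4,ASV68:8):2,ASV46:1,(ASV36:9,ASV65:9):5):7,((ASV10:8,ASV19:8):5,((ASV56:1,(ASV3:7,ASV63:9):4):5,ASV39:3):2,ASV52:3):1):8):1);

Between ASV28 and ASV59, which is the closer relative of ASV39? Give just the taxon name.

The MRCA of ASV39 and ASV59 subtends (((((ASV20,ASV35),(ASV59,ASV49)),ASV68),ASV46,(ASV36,ASV65)),((ASV10,ASV19),((ASV56,(ASV3,ASV63)),ASV39),ASV52)) (15 taxa).
The MRCA of ASV39 and ASV28 subtends ((ASV2,ASV28,ASV64),(((((ASV20,ASV35),(ASV59,ASV49)),ASV68),ASV46,(ASV36,ASV65)),((ASV10,ASV19),((ASV56,(ASV3,ASV63)),ASV39),ASV52))) (18 taxa).
The first is nested inside the second, so ASV39 shares a more recent common ancestor with ASV59.

ASV59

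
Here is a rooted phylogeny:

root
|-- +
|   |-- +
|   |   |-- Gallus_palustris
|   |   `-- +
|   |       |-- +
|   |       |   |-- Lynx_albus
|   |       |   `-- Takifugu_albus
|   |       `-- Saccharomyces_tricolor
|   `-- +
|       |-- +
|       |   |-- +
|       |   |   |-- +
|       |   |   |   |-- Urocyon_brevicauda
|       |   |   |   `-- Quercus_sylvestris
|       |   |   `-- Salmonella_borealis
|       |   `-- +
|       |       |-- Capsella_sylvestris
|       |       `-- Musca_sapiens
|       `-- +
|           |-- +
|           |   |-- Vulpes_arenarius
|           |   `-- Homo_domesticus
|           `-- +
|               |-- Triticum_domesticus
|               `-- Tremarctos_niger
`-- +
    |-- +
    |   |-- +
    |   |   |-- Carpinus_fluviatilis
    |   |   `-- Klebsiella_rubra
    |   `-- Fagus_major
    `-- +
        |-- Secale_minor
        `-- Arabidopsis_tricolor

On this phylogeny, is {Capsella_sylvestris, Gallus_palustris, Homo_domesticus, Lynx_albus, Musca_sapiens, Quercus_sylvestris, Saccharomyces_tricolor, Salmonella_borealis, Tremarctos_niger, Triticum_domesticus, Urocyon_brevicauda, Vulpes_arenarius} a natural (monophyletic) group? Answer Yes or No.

No

The MRCA of the listed taxa subtends ((Gallus_palustris,((Lynx_albus,Takifugu_albus),Saccharomyces_tricolor)),((((Urocyon_brevicauda,Quercus_sylvestris),Salmonella_borealis),(Capsella_sylvestris,Musca_sapiens)),((Vulpes_arenarius,Homo_domesticus),(Triticum_domesticus,Tremarctos_niger)))).
That clade also contains Takifugu_albus, which is not in the proposed group, so the group is not monophyletic.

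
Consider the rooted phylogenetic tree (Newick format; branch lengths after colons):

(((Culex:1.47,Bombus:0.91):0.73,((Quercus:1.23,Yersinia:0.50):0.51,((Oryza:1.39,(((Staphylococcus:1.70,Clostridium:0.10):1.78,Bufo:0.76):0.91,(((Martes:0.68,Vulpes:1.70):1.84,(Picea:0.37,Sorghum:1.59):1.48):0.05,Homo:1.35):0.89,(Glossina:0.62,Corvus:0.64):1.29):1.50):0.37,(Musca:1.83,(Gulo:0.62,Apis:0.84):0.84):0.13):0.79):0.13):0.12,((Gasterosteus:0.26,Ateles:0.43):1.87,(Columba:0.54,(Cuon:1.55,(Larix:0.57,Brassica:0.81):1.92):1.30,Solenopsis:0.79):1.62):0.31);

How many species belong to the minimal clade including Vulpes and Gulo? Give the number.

The MRCA of Vulpes and Gulo is the node subtending ((Oryza,(((Staphylococcus,Clostridium),Bufo),(((Martes,Vulpes),(Picea,Sorghum)),Homo),(Glossina,Corvus))),(Musca,(Gulo,Apis))).
That clade contains 14 terminal taxa: Apis, Bufo, Clostridium, Corvus, Glossina, Gulo, Homo, Martes, Musca, Oryza, Picea, Sorghum, Staphylococcus, Vulpes.

14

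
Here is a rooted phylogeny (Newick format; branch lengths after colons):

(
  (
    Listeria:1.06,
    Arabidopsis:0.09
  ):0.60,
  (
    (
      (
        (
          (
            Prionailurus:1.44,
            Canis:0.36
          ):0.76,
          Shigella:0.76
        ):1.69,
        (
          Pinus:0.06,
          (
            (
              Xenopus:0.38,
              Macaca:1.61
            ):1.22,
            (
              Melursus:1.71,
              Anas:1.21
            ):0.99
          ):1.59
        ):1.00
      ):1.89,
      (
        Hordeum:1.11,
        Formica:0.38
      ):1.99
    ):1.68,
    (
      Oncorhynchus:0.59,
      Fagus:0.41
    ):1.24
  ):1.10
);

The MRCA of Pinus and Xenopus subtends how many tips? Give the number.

The MRCA of Pinus and Xenopus is the node subtending (Pinus,((Xenopus,Macaca),(Melursus,Anas))).
That clade contains 5 terminal taxa: Anas, Macaca, Melursus, Pinus, Xenopus.

5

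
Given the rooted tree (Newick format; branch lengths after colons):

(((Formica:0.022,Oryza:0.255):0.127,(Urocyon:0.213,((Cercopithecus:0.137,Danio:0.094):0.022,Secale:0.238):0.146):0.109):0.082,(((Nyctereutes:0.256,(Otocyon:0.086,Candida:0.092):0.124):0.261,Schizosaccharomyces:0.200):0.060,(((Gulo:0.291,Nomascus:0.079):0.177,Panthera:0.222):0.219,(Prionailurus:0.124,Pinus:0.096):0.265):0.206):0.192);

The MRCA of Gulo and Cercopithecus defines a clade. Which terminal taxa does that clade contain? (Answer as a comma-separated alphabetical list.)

Tracing Gulo: it sits inside (Gulo,Nomascus).
Tracing Cercopithecus: it sits inside (Cercopithecus,Danio).
The smallest clade enclosing both is the whole tree (their MRCA is the root), so the answer is all 15 tips in alphabetical order.

Candida, Cercopithecus, Danio, Formica, Gulo, Nomascus, Nyctereutes, Oryza, Otocyon, Panthera, Pinus, Prionailurus, Schizosaccharomyces, Secale, Urocyon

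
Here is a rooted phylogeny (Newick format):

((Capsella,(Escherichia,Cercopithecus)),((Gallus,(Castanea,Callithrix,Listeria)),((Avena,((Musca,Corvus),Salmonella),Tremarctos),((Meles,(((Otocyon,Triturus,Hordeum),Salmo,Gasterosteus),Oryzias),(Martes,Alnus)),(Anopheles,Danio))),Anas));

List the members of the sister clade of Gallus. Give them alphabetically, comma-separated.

Callithrix, Castanea, Listeria

Gallus attaches to the tree at the node subtending (Gallus,(Castanea,Callithrix,Listeria)).
The other lineage descending from that same node — the sister group — is (Castanea,Callithrix,Listeria); its 3 tips in alphabetical order are the answer.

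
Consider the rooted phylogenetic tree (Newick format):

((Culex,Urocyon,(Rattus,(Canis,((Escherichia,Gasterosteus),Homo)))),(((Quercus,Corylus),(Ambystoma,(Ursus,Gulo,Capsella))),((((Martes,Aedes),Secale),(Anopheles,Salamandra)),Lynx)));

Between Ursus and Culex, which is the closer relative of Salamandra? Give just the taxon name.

The MRCA of Salamandra and Ursus subtends (((Quercus,Corylus),(Ambystoma,(Ursus,Gulo,Capsella))),((((Martes,Aedes),Secale),(Anopheles,Salamandra)),Lynx)) (12 taxa).
The MRCA of Salamandra and Culex is the root, subtending the entire tree (19 taxa).
The first is nested inside the second, so Salamandra shares a more recent common ancestor with Ursus.

Ursus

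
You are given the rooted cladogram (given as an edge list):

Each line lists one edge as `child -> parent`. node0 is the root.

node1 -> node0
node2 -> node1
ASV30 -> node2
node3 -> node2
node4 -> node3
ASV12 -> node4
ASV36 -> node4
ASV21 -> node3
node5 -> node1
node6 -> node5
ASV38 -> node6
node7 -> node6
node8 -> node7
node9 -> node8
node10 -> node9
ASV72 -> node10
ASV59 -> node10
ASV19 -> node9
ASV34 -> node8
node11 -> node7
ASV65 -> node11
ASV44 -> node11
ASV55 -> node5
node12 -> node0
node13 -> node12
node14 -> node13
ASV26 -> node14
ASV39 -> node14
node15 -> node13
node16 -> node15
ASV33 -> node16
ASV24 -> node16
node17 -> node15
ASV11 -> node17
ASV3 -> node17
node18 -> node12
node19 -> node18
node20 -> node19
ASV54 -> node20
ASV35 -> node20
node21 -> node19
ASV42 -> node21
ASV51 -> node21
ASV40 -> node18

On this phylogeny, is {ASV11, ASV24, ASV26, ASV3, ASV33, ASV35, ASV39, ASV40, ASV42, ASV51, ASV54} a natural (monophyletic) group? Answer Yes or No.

The most recent common ancestor of these taxa subtends (((ASV26,ASV39),((ASV33,ASV24),(ASV11,ASV3))),(((ASV54,ASV35),(ASV42,ASV51)),ASV40)).
That clade has exactly 11 tips — every listed taxon and nothing else — so the group is monophyletic.

Yes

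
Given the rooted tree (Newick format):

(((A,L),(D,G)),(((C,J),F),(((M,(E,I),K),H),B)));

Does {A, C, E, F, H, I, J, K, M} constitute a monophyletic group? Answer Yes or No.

No

The MRCA of the listed taxa is the root, so the smallest clade containing them is the whole tree.
That clade also contains B, D, G, L, which are not in the proposed group, so the group is not monophyletic.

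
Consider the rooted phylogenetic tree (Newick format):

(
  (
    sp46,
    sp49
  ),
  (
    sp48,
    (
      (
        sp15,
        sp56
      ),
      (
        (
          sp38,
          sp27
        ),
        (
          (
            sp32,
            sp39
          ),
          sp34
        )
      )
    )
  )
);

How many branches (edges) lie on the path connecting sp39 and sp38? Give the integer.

The MRCA of sp39 and sp38 is the node subtending ((sp38,sp27),((sp32,sp39),sp34)).
From sp39 up to that node: 3 branches. From sp38 up to the same node: 2 branches. Total: 3 + 2 = 5.

5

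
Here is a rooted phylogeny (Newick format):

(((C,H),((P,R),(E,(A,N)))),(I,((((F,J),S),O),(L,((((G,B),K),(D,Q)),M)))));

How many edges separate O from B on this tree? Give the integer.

8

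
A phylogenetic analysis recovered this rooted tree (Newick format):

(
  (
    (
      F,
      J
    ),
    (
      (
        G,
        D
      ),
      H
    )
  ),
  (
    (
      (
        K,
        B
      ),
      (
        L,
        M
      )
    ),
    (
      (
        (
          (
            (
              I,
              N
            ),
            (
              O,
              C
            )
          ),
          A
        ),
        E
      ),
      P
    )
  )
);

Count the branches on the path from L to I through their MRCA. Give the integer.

9

The MRCA of L and I is the node subtending (((K,B),(L,M)),(((((I,N),(O,C)),A),E),P)).
From L up to that node: 3 branches. From I up to the same node: 6 branches. Total: 3 + 6 = 9.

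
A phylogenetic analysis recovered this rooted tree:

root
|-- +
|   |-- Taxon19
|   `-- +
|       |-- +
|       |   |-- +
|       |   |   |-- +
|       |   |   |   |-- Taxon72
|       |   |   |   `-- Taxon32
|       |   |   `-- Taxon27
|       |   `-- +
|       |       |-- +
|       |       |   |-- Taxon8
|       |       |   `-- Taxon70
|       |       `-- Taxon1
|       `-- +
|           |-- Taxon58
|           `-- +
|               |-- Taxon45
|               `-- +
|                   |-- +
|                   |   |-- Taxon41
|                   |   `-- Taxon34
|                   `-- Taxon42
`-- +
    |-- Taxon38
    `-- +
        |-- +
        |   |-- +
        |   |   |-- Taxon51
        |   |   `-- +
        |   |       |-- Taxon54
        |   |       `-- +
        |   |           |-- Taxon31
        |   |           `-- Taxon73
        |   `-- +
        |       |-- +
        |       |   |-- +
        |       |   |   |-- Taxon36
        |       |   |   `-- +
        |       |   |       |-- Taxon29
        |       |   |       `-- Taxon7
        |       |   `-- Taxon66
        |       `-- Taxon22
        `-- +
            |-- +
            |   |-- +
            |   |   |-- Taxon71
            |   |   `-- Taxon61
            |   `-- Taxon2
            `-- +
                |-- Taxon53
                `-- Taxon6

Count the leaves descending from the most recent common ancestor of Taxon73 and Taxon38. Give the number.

15

The MRCA of Taxon73 and Taxon38 is the node subtending (Taxon38,(((Taxon51,(Taxon54,(Taxon31,Taxon73))),(((Taxon36,(Taxon29,Taxon7)),Taxon66),Taxon22)),(((Taxon71,Taxon61),Taxon2),(Taxon53,Taxon6)))).
That clade contains 15 terminal taxa: Taxon2, Taxon22, Taxon29, Taxon31, Taxon36, Taxon38, Taxon51, Taxon53, Taxon54, Taxon6, Taxon61, Taxon66, Taxon7, Taxon71, Taxon73.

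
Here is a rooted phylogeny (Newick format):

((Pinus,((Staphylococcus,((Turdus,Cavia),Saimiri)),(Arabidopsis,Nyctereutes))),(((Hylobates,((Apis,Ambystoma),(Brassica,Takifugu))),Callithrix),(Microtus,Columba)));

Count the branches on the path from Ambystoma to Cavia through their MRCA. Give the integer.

The MRCA of Ambystoma and Cavia is the root of the tree.
From Ambystoma up to that node: 6 branches. From Cavia up to the same node: 6 branches. Total: 6 + 6 = 12.

12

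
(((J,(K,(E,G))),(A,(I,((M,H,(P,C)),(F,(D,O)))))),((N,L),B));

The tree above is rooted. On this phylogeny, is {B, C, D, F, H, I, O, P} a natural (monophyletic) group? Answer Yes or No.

The MRCA of the listed taxa is the root, so the smallest clade containing them is the whole tree.
That clade also contains A, E, G, J, K, L, M, N, which are not in the proposed group, so the group is not monophyletic.

No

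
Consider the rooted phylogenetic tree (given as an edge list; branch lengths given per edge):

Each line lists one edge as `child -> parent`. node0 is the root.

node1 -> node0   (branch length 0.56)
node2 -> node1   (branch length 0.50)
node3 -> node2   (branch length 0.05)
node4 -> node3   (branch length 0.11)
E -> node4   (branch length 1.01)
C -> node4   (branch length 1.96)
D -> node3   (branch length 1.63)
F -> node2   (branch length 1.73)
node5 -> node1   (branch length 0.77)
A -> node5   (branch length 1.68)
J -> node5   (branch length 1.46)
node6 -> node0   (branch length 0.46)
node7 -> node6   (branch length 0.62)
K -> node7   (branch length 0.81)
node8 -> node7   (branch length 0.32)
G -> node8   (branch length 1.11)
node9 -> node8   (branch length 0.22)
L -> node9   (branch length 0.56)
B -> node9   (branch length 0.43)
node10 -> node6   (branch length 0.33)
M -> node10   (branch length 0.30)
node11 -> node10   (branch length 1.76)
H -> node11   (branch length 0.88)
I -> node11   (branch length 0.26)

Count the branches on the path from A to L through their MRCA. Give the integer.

The MRCA of A and L is the root of the tree.
From A up to that node: 3 branches. From L up to the same node: 5 branches. Total: 3 + 5 = 8.

8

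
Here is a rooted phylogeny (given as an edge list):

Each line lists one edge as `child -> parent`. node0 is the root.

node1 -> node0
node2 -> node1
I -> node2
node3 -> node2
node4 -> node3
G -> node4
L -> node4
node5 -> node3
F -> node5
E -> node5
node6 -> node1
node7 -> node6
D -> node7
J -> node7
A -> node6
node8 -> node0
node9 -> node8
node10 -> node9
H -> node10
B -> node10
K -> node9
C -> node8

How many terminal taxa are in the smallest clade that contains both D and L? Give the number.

8

The MRCA of D and L is the node subtending ((I,((G,L),(F,E))),((D,J),A)).
That clade contains 8 terminal taxa: A, D, E, F, G, I, J, L.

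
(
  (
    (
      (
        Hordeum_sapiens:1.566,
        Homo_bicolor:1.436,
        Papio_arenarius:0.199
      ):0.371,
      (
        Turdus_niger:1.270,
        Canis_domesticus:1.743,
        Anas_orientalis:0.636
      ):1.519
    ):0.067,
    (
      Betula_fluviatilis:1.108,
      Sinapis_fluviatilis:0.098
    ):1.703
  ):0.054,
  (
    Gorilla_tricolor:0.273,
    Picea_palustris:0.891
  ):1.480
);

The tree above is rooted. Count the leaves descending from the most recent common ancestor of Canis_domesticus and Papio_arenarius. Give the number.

6

The MRCA of Canis_domesticus and Papio_arenarius is the node subtending ((Hordeum_sapiens,Homo_bicolor,Papio_arenarius),(Turdus_niger,Canis_domesticus,Anas_orientalis)).
That clade contains 6 terminal taxa: Anas_orientalis, Canis_domesticus, Homo_bicolor, Hordeum_sapiens, Papio_arenarius, Turdus_niger.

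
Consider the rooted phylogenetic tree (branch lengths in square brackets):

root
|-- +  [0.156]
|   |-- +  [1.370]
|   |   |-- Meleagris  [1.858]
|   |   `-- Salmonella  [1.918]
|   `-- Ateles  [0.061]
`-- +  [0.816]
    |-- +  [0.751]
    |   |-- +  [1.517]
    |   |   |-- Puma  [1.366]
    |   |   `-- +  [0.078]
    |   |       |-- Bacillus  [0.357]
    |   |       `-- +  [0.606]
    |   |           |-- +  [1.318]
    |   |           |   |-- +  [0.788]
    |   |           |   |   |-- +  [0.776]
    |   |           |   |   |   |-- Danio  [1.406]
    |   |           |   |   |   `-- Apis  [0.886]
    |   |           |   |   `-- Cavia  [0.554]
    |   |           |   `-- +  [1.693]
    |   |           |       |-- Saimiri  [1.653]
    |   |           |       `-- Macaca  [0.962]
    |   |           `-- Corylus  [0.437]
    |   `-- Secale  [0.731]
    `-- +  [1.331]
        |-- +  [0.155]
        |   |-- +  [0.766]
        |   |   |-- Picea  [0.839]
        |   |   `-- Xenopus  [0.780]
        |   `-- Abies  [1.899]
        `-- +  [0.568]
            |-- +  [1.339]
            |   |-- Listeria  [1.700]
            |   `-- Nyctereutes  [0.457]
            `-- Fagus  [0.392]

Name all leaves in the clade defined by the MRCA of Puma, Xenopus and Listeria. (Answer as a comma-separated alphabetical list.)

Tracing Puma: it sits inside (Puma,(Bacillus,((((Danio,Apis),Cavia),(Saimiri,Macaca)),Corylus))).
Tracing Xenopus: it sits inside (Picea,Xenopus).
Tracing Listeria: it sits inside (Listeria,Nyctereutes).
The smallest clade enclosing all 3 is (((Puma,(Bacillus,((((Danio,Apis),Cavia),(Saimiri,Macaca)),Corylus))),Secale),(((Picea,Xenopus),Abies),((Listeria,Nyctereutes),Fagus))); the answer is its 15 terminal taxa in alphabetical order.

Abies, Apis, Bacillus, Cavia, Corylus, Danio, Fagus, Listeria, Macaca, Nyctereutes, Picea, Puma, Saimiri, Secale, Xenopus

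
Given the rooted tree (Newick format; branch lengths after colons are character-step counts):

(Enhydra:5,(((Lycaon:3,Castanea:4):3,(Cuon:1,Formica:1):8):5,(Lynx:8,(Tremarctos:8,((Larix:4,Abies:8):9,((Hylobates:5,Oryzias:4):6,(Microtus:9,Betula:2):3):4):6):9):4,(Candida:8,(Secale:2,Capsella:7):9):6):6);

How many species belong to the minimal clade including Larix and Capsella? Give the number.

15

The MRCA of Larix and Capsella is the node subtending (((Lycaon,Castanea),(Cuon,Formica)),(Lynx,(Tremarctos,((Larix,Abies),((Hylobates,Oryzias),(Microtus,Betula))))),(Candida,(Secale,Capsella))).
That clade contains 15 terminal taxa: Abies, Betula, Candida, Capsella, Castanea, Cuon, Formica, Hylobates, Larix, Lycaon, Lynx, Microtus, Oryzias, Secale, Tremarctos.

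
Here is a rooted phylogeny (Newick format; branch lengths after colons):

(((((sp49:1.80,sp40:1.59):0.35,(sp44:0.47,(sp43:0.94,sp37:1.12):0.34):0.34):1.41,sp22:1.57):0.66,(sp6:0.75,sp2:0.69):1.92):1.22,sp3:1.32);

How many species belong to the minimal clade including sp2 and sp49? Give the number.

The MRCA of sp2 and sp49 is the node subtending ((((sp49,sp40),(sp44,(sp43,sp37))),sp22),(sp6,sp2)).
That clade contains 8 terminal taxa: sp2, sp22, sp37, sp40, sp43, sp44, sp49, sp6.

8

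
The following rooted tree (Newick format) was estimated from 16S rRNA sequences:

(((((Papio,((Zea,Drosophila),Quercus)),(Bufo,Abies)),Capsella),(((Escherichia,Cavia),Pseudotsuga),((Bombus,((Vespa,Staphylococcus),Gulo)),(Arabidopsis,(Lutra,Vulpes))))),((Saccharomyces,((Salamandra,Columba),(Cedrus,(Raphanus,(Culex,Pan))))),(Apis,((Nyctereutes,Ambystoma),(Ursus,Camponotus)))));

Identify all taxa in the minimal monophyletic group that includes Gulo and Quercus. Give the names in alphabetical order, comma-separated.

Abies, Arabidopsis, Bombus, Bufo, Capsella, Cavia, Drosophila, Escherichia, Gulo, Lutra, Papio, Pseudotsuga, Quercus, Staphylococcus, Vespa, Vulpes, Zea

Tracing Gulo: it sits inside ((Vespa,Staphylococcus),Gulo).
Tracing Quercus: it sits inside ((Zea,Drosophila),Quercus).
The smallest clade enclosing both is ((((Papio,((Zea,Drosophila),Quercus)),(Bufo,Abies)),Capsella),(((Escherichia,Cavia),Pseudotsuga),((Bombus,((Vespa,Staphylococcus),Gulo)),(Arabidopsis,(Lutra,Vulpes))))); the answer is its 17 terminal taxa in alphabetical order.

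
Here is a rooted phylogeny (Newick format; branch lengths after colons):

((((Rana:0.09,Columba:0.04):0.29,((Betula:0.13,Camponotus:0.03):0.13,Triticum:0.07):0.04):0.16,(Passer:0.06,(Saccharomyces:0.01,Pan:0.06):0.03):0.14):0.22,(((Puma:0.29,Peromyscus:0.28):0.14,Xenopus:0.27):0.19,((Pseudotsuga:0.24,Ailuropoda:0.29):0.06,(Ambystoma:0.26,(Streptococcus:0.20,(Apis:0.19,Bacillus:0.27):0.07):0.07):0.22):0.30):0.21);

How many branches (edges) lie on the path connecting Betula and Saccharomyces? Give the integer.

7

The MRCA of Betula and Saccharomyces is the node subtending (((Rana,Columba),((Betula,Camponotus),Triticum)),(Passer,(Saccharomyces,Pan))).
From Betula up to that node: 4 branches. From Saccharomyces up to the same node: 3 branches. Total: 4 + 3 = 7.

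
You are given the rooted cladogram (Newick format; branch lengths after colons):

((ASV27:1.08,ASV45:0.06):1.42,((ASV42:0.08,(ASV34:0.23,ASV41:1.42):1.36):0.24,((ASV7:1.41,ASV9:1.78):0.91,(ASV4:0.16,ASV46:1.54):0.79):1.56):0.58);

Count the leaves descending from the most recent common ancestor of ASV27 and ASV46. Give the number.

The MRCA of ASV27 and ASV46 is the root, so the clade is the entire tree.
That clade contains 9 terminal taxa: ASV27, ASV34, ASV4, ASV41, ASV42, ASV45, ASV46, ASV7, ASV9.

9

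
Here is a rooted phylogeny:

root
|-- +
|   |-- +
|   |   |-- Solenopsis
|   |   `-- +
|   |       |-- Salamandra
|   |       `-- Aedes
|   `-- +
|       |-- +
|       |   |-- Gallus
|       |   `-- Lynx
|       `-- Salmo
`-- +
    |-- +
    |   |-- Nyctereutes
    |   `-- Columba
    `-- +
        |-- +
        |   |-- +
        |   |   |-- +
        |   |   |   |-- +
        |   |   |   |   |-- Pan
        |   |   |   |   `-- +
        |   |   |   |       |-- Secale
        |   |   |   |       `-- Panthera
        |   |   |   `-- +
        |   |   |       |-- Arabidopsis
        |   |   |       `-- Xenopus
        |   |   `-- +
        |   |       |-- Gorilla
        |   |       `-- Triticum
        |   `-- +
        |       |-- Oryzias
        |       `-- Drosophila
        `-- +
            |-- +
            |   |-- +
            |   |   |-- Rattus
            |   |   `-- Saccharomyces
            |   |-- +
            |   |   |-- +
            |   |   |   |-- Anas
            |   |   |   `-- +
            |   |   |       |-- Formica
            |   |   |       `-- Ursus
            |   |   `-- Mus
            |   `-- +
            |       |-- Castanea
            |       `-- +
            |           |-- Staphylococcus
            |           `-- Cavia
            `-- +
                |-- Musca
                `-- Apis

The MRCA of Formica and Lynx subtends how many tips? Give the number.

28

The MRCA of Formica and Lynx is the root, so the clade is the entire tree.
That clade contains 28 terminal taxa: Aedes, Anas, Apis, Arabidopsis, Castanea, Cavia, Columba, Drosophila, Formica, Gallus, Gorilla, Lynx, Mus, Musca, Nyctereutes, Oryzias, Pan, Panthera, Rattus, Saccharomyces, Salamandra, Salmo, Secale, Solenopsis, Staphylococcus, Triticum, Ursus, Xenopus.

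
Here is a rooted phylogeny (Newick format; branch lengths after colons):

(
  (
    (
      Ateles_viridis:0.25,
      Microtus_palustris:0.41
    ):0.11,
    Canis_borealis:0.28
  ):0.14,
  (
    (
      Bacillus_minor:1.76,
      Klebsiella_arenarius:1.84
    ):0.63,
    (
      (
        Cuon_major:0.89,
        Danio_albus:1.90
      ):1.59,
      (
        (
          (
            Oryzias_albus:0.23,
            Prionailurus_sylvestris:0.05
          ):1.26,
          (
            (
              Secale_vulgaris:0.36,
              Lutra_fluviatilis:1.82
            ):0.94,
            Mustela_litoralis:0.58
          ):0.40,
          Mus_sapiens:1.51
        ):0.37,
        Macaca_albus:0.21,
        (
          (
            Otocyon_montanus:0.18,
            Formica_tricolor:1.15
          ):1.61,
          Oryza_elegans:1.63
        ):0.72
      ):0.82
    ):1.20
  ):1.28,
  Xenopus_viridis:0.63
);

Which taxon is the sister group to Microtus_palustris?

Ateles_viridis

Microtus_palustris attaches to the tree at the node subtending (Ateles_viridis,Microtus_palustris).
The other lineage descending from that same node — the sister group — is the single tip Ateles_viridis.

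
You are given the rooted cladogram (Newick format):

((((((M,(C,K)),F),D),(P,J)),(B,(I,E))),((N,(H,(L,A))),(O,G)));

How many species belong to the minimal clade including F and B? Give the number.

10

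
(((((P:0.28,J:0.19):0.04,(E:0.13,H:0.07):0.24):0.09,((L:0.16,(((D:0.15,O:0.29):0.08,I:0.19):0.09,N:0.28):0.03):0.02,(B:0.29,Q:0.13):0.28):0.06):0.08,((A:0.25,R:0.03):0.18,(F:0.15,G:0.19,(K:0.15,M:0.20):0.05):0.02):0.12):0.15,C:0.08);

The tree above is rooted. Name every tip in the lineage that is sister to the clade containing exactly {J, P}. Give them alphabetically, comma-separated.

The clade containing exactly {J, P} attaches to the tree at the node subtending ((P,J),(E,H)).
The other lineage descending from that same node — the sister group — is (E,H); its 2 tips in alphabetical order are the answer.

E, H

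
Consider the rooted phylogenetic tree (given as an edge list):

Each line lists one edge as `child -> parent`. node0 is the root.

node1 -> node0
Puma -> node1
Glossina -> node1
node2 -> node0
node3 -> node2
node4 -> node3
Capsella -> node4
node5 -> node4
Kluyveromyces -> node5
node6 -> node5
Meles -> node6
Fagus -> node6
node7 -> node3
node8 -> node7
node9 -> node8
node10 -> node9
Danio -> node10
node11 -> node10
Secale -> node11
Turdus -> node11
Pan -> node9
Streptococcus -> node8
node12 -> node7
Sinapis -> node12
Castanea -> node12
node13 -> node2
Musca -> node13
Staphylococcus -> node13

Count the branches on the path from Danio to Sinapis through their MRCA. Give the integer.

6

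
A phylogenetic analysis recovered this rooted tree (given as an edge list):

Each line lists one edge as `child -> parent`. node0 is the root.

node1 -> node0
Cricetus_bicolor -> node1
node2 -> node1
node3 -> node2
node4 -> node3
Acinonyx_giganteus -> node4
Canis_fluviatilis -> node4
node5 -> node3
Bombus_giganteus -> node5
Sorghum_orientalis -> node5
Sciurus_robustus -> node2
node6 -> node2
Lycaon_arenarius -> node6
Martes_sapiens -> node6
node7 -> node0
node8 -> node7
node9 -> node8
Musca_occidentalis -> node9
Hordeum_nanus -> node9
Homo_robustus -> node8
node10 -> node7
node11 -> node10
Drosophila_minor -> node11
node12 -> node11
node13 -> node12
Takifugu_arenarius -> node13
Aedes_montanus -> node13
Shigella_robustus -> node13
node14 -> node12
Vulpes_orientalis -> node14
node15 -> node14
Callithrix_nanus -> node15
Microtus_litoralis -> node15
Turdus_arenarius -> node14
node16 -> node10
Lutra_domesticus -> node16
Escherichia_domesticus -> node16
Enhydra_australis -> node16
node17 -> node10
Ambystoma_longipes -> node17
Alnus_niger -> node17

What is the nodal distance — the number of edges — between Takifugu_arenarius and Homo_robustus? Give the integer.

The MRCA of Takifugu_arenarius and Homo_robustus is the node subtending (((Musca_occidentalis,Hordeum_nanus),Homo_robustus),((Drosophila_minor,((Takifugu_arenarius,Aedes_montanus,Shigella_robustus),(Vulpes_orientalis,(Callithrix_nanus,Microtus_litoralis),Turdus_arenarius))),(Lutra_domesticus,Escherichia_domesticus,Enhydra_australis),(Ambystoma_longipes,Alnus_niger))).
From Takifugu_arenarius up to that node: 5 branches. From Homo_robustus up to the same node: 2 branches. Total: 5 + 2 = 7.

7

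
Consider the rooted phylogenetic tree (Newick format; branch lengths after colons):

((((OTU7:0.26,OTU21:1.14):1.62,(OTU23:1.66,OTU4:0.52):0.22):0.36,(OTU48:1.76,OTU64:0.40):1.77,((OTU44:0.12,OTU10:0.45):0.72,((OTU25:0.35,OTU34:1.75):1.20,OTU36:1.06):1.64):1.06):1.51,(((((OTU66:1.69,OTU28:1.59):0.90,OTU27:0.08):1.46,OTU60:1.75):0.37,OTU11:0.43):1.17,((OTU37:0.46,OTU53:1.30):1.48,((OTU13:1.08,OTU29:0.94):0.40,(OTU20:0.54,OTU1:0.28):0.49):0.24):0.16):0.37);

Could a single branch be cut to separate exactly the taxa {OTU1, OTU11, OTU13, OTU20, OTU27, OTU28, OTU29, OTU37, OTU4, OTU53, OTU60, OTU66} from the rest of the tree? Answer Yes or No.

The MRCA of the listed taxa is the root, so the smallest clade containing them is the whole tree.
That clade also contains OTU10, OTU21, OTU23, OTU25, OTU34, OTU36, OTU44, OTU48, OTU64, OTU7, which are not in the proposed group, so the group is not monophyletic.

No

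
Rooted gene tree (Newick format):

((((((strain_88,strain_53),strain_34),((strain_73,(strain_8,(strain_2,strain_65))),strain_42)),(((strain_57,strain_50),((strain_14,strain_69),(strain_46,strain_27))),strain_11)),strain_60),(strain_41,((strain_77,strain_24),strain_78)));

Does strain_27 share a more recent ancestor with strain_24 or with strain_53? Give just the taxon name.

strain_53

The MRCA of strain_27 and strain_53 subtends ((((strain_88,strain_53),strain_34),((strain_73,(strain_8,(strain_2,strain_65))),strain_42)),(((strain_57,strain_50),((strain_14,strain_69),(strain_46,strain_27))),strain_11)) (15 taxa).
The MRCA of strain_27 and strain_24 is the root, subtending the entire tree (20 taxa).
The first is nested inside the second, so strain_27 shares a more recent common ancestor with strain_53.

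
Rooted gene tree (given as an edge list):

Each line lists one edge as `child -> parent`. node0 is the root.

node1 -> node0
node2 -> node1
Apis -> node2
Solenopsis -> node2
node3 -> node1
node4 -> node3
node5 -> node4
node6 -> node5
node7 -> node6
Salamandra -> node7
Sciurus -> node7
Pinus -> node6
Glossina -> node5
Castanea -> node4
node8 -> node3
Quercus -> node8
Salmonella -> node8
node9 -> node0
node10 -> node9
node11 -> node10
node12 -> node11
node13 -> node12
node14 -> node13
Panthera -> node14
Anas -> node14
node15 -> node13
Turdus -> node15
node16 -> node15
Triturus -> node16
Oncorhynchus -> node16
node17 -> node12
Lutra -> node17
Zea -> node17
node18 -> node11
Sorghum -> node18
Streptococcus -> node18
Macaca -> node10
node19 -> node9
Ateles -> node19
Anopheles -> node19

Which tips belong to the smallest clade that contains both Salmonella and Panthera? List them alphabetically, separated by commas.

Anas, Anopheles, Apis, Ateles, Castanea, Glossina, Lutra, Macaca, Oncorhynchus, Panthera, Pinus, Quercus, Salamandra, Salmonella, Sciurus, Solenopsis, Sorghum, Streptococcus, Triturus, Turdus, Zea

Tracing Salmonella: it sits inside (Quercus,Salmonella).
Tracing Panthera: it sits inside (Panthera,Anas).
The smallest clade enclosing both is the whole tree (their MRCA is the root), so the answer is all 21 tips in alphabetical order.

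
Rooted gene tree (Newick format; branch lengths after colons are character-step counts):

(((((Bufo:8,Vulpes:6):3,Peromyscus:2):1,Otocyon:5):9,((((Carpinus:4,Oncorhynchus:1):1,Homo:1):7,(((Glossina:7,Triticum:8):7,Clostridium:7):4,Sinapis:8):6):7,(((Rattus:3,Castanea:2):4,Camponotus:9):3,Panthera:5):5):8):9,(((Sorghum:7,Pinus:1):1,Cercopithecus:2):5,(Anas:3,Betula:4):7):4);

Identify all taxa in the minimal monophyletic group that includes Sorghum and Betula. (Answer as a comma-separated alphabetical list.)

Tracing Sorghum: it sits inside (Sorghum,Pinus).
Tracing Betula: it sits inside (Anas,Betula).
The smallest clade enclosing both is (((Sorghum,Pinus),Cercopithecus),(Anas,Betula)); the answer is its 5 terminal taxa in alphabetical order.

Anas, Betula, Cercopithecus, Pinus, Sorghum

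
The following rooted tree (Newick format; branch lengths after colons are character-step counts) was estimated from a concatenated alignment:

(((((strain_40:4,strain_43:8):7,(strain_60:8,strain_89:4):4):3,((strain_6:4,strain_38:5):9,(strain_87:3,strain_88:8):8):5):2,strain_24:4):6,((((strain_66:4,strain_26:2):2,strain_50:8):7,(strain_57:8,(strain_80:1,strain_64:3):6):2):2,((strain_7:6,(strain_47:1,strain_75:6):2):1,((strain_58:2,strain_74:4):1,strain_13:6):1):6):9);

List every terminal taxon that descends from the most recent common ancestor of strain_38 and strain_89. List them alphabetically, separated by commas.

Tracing strain_38: it sits inside (strain_6,strain_38).
Tracing strain_89: it sits inside (strain_60,strain_89).
The smallest clade enclosing both is (((strain_40,strain_43),(strain_60,strain_89)),((strain_6,strain_38),(strain_87,strain_88))); the answer is its 8 terminal taxa in alphabetical order.

strain_38, strain_40, strain_43, strain_6, strain_60, strain_87, strain_88, strain_89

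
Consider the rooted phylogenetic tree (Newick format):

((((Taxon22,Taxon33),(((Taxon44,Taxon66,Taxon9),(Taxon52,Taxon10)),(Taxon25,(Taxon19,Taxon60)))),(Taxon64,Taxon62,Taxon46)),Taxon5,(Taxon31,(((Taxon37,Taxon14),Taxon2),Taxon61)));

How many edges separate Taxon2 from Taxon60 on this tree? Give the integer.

10

The MRCA of Taxon2 and Taxon60 is the root of the tree.
From Taxon2 up to that node: 4 branches. From Taxon60 up to the same node: 6 branches. Total: 4 + 6 = 10.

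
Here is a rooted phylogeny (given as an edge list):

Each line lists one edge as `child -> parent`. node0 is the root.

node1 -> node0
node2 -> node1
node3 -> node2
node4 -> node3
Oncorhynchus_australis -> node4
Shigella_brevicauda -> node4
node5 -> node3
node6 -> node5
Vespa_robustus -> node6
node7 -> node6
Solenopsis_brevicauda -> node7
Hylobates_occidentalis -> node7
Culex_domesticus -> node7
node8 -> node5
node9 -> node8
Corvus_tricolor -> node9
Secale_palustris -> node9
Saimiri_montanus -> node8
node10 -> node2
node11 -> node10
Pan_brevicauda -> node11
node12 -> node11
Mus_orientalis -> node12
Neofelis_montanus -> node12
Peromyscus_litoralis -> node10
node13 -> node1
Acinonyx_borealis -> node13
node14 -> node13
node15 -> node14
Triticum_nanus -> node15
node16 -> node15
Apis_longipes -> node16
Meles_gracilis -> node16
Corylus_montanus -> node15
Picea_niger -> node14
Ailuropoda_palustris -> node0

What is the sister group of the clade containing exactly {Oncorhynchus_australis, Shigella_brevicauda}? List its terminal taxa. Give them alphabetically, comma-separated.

Corvus_tricolor, Culex_domesticus, Hylobates_occidentalis, Saimiri_montanus, Secale_palustris, Solenopsis_brevicauda, Vespa_robustus

The clade containing exactly {Oncorhynchus_australis, Shigella_brevicauda} attaches to the tree at the node subtending ((Oncorhynchus_australis,Shigella_brevicauda),((Vespa_robustus,(Solenopsis_brevicauda,Hylobates_occidentalis,Culex_domesticus)),((Corvus_tricolor,Secale_palustris),Saimiri_montanus))).
The other lineage descending from that same node — the sister group — is ((Vespa_robustus,(Solenopsis_brevicauda,Hylobates_occidentalis,Culex_domesticus)),((Corvus_tricolor,Secale_palustris),Saimiri_montanus)); its 7 tips in alphabetical order are the answer.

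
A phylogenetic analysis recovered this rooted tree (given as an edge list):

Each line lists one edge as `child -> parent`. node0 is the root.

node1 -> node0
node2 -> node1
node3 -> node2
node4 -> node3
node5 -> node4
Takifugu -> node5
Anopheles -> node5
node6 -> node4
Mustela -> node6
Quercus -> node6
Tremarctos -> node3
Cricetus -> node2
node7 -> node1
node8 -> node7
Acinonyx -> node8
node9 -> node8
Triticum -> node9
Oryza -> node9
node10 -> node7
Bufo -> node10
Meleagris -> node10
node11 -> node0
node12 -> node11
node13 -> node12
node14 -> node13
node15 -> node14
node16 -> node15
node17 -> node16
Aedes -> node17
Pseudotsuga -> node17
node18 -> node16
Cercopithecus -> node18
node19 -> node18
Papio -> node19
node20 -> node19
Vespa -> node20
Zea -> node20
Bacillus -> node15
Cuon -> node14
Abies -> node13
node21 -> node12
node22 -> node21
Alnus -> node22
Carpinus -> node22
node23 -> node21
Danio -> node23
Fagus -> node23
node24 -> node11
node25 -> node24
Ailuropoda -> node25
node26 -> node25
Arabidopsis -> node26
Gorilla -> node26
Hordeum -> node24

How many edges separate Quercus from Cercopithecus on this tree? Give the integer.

The MRCA of Quercus and Cercopithecus is the root of the tree.
From Quercus up to that node: 6 branches. From Cercopithecus up to the same node: 8 branches. Total: 6 + 8 = 14.

14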